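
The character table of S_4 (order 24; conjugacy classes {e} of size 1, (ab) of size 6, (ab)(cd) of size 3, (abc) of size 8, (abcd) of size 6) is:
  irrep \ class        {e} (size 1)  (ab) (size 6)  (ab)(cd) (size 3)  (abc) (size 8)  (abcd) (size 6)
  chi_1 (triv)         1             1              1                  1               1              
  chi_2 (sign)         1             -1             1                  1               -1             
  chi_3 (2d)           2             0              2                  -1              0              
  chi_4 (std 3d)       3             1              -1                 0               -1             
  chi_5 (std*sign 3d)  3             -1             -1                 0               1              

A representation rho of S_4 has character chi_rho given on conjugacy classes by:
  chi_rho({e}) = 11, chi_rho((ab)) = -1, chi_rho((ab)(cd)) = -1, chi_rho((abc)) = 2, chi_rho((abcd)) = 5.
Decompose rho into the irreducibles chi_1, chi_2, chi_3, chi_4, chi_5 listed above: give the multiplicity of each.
Multiplicities: chi_1: 2, chi_2: 0, chi_3: 0, chi_4: 0, chi_5: 3.

Proof sketch: Use <chi_rho, chi> = (1/|G|) sum_C |C| * chi_rho(C) * conj(chi(C)) with |G| = 24 for each irreducible chi in the table:
  <chi_rho, chi_1> = (1/24)[1*(11)*conj(1) + 6*(-1)*conj(1) + 3*(-1)*conj(1) + 8*(2)*conj(1) + 6*(5)*conj(1)]
      = (1/24)[(11) + (-6) + (-3) + (16) + (30)] = 48/24 = 2
  <chi_rho, chi_2> = (1/24)[1*(11)*conj(1) + 6*(-1)*conj(-1) + 3*(-1)*conj(1) + 8*(2)*conj(1) + 6*(5)*conj(-1)]
      = (1/24)[(11) + (6) + (-3) + (16) + (-30)] = 0/24 = 0
  <chi_rho, chi_3> = (1/24)[1*(11)*conj(2) + 6*(-1)*conj(0) + 3*(-1)*conj(2) + 8*(2)*conj(-1) + 6*(5)*conj(0)]
      = (1/24)[(22) + (0) + (-6) + (-16) + (0)] = 0/24 = 0
  <chi_rho, chi_4> = (1/24)[1*(11)*conj(3) + 6*(-1)*conj(1) + 3*(-1)*conj(-1) + 8*(2)*conj(0) + 6*(5)*conj(-1)]
      = (1/24)[(33) + (-6) + (3) + (0) + (-30)] = 0/24 = 0
  <chi_rho, chi_5> = (1/24)[1*(11)*conj(3) + 6*(-1)*conj(-1) + 3*(-1)*conj(-1) + 8*(2)*conj(0) + 6*(5)*conj(1)]
      = (1/24)[(33) + (6) + (3) + (0) + (30)] = 72/24 = 3
Dimension check: dim(rho) = sum (mult * dim) = 2*1 + 0*1 + 0*2 + 0*3 + 3*3 = 11 = chi_rho(e) = 11.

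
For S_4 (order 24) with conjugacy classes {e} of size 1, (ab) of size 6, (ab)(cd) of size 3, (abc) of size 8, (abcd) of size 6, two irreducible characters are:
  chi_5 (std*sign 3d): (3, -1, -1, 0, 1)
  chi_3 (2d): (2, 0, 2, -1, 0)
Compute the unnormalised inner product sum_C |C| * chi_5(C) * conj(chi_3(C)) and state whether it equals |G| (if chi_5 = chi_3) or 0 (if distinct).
Sum = 0; so <chi_5, chi_3> = 0 (distinct irreducibles are orthogonal).

Derivation: Compute term by term over conjugacy classes (|C| * chi_5(C) * conj(chi_3(C))):
  1*(3)*conj(2) + 6*(-1)*conj(0) + 3*(-1)*conj(2) + 8*(0)*conj(-1) + 6*(1)*conj(0)
  = (6) + (0) + (-6) + (0) + (0)
  = 0.
Dividing by |G| = 24 gives 0/24 = 0, matching the row-orthogonality relation <chi_5, chi_3> = [chi_5 = chi_3].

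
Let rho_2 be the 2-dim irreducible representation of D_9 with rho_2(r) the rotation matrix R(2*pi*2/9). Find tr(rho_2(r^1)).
chi_{rho_2}(r^1) = 2*cos(2*pi*2*1/9) = 2*cos(4*pi/9)

Working: rho_2(r^1) is rotation by angle 2*pi*2*1/9, whose trace is 2*cos(2*pi*2*1/9) = 2*cos(4*pi/9).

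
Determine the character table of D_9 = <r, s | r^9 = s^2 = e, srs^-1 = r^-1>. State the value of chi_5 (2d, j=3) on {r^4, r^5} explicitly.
Conjugacy classes: {e} of size 1, {r^1, r^8} of size 2, {r^2, r^7} of size 2, {r^3, r^6} of size 2, {r^4, r^5} of size 2, {s, sr, ..., sr^8} of size 9.
Character table:
  irrep \ class              {e} (size 1)  {r^1, r^8} (size 2)  {r^2, r^7} (size 2)  {r^3, r^6} (size 2)  {r^4, r^5} (size 2)  {s, sr, ..., sr^8} (size 9)
  chi_1 (triv)               1             1                    1                    1                    1                    1                          
  chi_2 (sign: r->1, s->-1)  1             1                    1                    1                    1                    -1                         
  chi_3 (2d, j=1)            2             2*cos(2*pi/9)        2*cos(4*pi/9)        -1                   -2*cos(pi/9)         0                          
  chi_4 (2d, j=2)            2             2*cos(4*pi/9)        -2*cos(pi/9)         -1                   2*cos(2*pi/9)        0                          
  chi_5 (2d, j=3)            2             -1                   -1                   2                    -1                   0                          
  chi_6 (2d, j=4)            2             -2*cos(pi/9)         2*cos(2*pi/9)        -1                   2*cos(4*pi/9)        0                          

Spot check: chi_5 (2d, j=3) on {r^4, r^5} = -1.

Justification: D_9 has order 2*9 = 18 with 6 conjugacy classes, hence 6 irreducibles. Sum of squared dims 1 + 1 + 4 + 4 + 4 + 4 = 18 = |G|. Linear characters come from the abelianisation; the 2-dimensional irreps have character r^k -> 2*cos(2*pi*j*k/9), reflections -> 0.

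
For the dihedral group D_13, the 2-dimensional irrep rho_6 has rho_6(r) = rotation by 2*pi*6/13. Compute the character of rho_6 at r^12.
chi_{rho_6}(r^12) = 2*cos(2*pi*6*12/13) = -2*cos(pi/13)

Argument: rho_6(r^12) is rotation by angle 2*pi*6*12/13, whose trace is 2*cos(2*pi*6*12/13) = -2*cos(pi/13).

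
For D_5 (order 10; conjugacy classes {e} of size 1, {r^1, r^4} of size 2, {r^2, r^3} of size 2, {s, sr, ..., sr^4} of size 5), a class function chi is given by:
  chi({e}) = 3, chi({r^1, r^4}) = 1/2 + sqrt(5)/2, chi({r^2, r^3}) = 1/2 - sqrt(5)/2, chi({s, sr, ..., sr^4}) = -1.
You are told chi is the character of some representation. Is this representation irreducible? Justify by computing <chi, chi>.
Not irreducible (reducible): <chi, chi> = 2 > 1.

Explanation: <chi, chi> = (1/|G|) sum_C |C| * |chi(C)|^2 = (1/10)[1*|3|^2 + 2*|1/2 + sqrt(5)/2|^2 + 2*|1/2 - sqrt(5)/2|^2 + 5*|-1|^2]
  = (1/10)[(9) + (sqrt(5) + 3) + (3 - sqrt(5)) + (5)] = 20/10 = 2.
A character is irreducible iff <chi, chi> = 1, so this representation is reducible.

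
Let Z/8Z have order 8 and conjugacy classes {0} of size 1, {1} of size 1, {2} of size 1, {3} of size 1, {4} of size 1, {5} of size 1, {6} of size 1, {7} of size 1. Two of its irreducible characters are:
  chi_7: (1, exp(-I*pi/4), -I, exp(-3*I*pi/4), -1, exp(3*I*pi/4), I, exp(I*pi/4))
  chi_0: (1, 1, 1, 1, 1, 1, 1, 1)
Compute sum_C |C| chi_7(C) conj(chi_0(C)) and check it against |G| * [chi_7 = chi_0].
Sum = 0; so <chi_7, chi_0> = 0 (distinct irreducibles are orthogonal).

Details: Compute term by term over conjugacy classes (|C| * chi_7(C) * conj(chi_0(C))):
  1*(1)*conj(1) + 1*(exp(-I*pi/4))*conj(1) + 1*(-I)*conj(1) + 1*(exp(-3*I*pi/4))*conj(1) + 1*(-1)*conj(1) + 1*(exp(3*I*pi/4))*conj(1) + 1*(I)*conj(1) + 1*(exp(I*pi/4))*conj(1)
  = (1) + (exp(-I*pi/4)) + (-I) + (exp(-3*I*pi/4)) + (-1) + (exp(3*I*pi/4)) + (I) + (exp(I*pi/4))
  = 0.
(Exp terms are combined using exp(i*s)*conj(exp(i*t)) = exp(i*(s-t)), and sums of them are collapsed using the identity that for every m > 1 the m distinct m-th roots of unity sum to 0, e.g. 1 + exp(2*I*pi/3) + exp(-2*I*pi/3) = 0.)
Dividing by |G| = 8 gives 0/8 = 0, matching the row-orthogonality relation <chi_7, chi_0> = [chi_7 = chi_0].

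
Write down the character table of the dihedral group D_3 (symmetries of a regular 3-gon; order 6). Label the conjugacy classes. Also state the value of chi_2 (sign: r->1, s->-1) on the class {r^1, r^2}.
Conjugacy classes: {e} of size 1, {r^1, r^2} of size 2, {s, sr, ..., sr^2} of size 3.
Character table:
  irrep \ class              {e} (size 1)  {r^1, r^2} (size 2)  {s, sr, ..., sr^2} (size 3)
  chi_1 (triv)               1             1                    1                          
  chi_2 (sign: r->1, s->-1)  1             1                    -1                         
  chi_3 (2d, j=1)            2             -1                   0                          

Spot check: chi_2 (sign: r->1, s->-1) on {r^1, r^2} = 1.

Working: D_3 has order 2*3 = 6 with 3 conjugacy classes, hence 3 irreducibles. Sum of squared dims 1 + 1 + 4 = 6 = |G|. Linear characters come from the abelianisation; the 2-dimensional irreps have character r^k -> 2*cos(2*pi*j*k/3), reflections -> 0.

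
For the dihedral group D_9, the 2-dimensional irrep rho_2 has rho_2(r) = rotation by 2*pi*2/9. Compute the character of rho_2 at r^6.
chi_{rho_2}(r^6) = 2*cos(2*pi*2*6/9) = -1

Proof sketch: rho_2(r^6) is rotation by angle 2*pi*2*6/9, whose trace is 2*cos(2*pi*2*6/9) = -1.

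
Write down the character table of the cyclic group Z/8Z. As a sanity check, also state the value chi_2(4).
Character table of Z/8Z (irreps indexed chi_0,...,chi_7 with chi_k(m) = zeta_8^(k*m), zeta_8 = exp(2*pi*i/8)):
  irrep \ class  {0} (size 1)  {1} (size 1)    {2} (size 1)  {3} (size 1)    {4} (size 1)  {5} (size 1)    {6} (size 1)  {7} (size 1)  
  chi_0          1             1               1             1               1             1               1             1             
  chi_1          1             exp(I*pi/4)     I             exp(3*I*pi/4)   -1            exp(-3*I*pi/4)  -I            exp(-I*pi/4)  
  chi_2          1             I               -1            -I              1             I               -1            -I            
  chi_3          1             exp(3*I*pi/4)   -I            exp(I*pi/4)     -1            exp(-I*pi/4)    I             exp(-3*I*pi/4)
  chi_4          1             -1              1             -1              1             -1              1             -1            
  chi_5          1             exp(-3*I*pi/4)  I             exp(-I*pi/4)    -1            exp(I*pi/4)     -I            exp(3*I*pi/4) 
  chi_6          1             -I              -1            I               1             -I              -1            I             
  chi_7          1             exp(-I*pi/4)    -I            exp(-3*I*pi/4)  -1            exp(3*I*pi/4)   I             exp(I*pi/4)   

Spot check: chi_2(4) = zeta_8^(2*4) = zeta_8^8 = 1.

Working: Z/8Z is abelian, so all 8 irreducible complex representations are 1-dimensional. They are given by chi_k(m) = zeta_8^(k*m) for k = 0,...,7. Row orthogonality: sum_m chi_k(m) conj(chi_l(m)) = 8 * [k = l].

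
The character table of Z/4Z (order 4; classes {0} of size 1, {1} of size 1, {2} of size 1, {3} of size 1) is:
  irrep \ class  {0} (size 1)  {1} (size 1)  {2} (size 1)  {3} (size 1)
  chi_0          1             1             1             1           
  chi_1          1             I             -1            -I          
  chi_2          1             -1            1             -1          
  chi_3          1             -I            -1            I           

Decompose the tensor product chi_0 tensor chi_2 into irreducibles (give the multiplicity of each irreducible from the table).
chi_0 tensor chi_2 = chi_2 (all other irreducibles have multiplicity 0).

Working: The character of a tensor product is the pointwise product (chi_0 * chi_2)(C) = chi_0(C) * chi_2(C):
  {0}: (1)*(1), {1}: (1)*(-1), {2}: (1)*(1), {3}: (1)*(-1)
so (chi_0 * chi_2) takes values
  {0} -> 1, {1} -> -1, {2} -> 1, {3} -> -1.
Now take the inner product of this character with each irreducible chi from the table, <chi_0*chi_2, chi> = (1/4) sum_C |C| (chi_0*chi_2)(C) conj(chi(C)):
  <chi_0*chi_2, chi_0> = (1/4)[1*(1)*conj(1) + 1*(-1)*conj(1) + 1*(1)*conj(1) + 1*(-1)*conj(1)]
      = (1/4)[(1) + (-1) + (1) + (-1)] = 0/4 = 0
  <chi_0*chi_2, chi_1> = (1/4)[1*(1)*conj(1) + 1*(-1)*conj(I) + 1*(1)*conj(-1) + 1*(-1)*conj(-I)]
      = (1/4)[(1) + (I) + (-1) + (-I)] = 0/4 = 0
  <chi_0*chi_2, chi_2> = (1/4)[1*(1)*conj(1) + 1*(-1)*conj(-1) + 1*(1)*conj(1) + 1*(-1)*conj(-1)]
      = (1/4)[(1) + (1) + (1) + (1)] = 4/4 = 1
  <chi_0*chi_2, chi_3> = (1/4)[1*(1)*conj(1) + 1*(-1)*conj(-I) + 1*(1)*conj(-1) + 1*(-1)*conj(I)]
      = (1/4)[(1) + (-I) + (-1) + (I)] = 0/4 = 0
(Exp terms are combined using exp(i*s)*conj(exp(i*t)) = exp(i*(s-t)), and sums of them are collapsed using the identity that for every m > 1 the m distinct m-th roots of unity sum to 0, e.g. 1 + exp(2*I*pi/3) + exp(-2*I*pi/3) = 0.)
Hence the multiplicities are chi_2: 1. Dimension check: dim(chi_0)*dim(chi_2) = 1*1 = 1 and sum (mult * dim) = 1*1 = 1.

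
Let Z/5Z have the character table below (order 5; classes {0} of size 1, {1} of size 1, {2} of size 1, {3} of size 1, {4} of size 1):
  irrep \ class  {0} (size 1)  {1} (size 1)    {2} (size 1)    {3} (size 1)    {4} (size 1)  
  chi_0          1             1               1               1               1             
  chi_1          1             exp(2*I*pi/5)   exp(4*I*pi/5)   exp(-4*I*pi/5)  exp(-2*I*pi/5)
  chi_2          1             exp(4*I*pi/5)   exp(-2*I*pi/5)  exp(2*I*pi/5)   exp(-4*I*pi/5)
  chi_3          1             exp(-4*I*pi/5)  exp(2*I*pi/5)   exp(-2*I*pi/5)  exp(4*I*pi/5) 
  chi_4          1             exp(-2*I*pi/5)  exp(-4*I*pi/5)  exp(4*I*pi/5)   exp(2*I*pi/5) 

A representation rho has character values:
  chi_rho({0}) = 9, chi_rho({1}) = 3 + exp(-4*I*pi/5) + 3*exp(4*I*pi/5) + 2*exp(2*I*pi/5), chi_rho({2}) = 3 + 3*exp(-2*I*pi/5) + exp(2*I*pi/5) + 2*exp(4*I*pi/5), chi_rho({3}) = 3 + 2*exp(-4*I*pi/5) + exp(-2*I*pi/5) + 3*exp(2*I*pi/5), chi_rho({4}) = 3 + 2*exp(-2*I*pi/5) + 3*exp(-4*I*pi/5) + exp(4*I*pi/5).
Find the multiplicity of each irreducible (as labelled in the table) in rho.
Multiplicities: chi_0: 3, chi_1: 2, chi_2: 3, chi_3: 1, chi_4: 0.

Proof sketch: Use <chi_rho, chi> = (1/|G|) sum_C |C| * chi_rho(C) * conj(chi(C)) with |G| = 5 for each irreducible chi in the table:
  <chi_rho, chi_0> = (1/5)[1*(9)*conj(1) + 1*(3 + exp(-4*I*pi/5) + 3*exp(4*I*pi/5) + 2*exp(2*I*pi/5))*conj(1) + 1*(3 + 3*exp(-2*I*pi/5) + exp(2*I*pi/5) + 2*exp(4*I*pi/5))*conj(1) + 1*(3 + 2*exp(-4*I*pi/5) + exp(-2*I*pi/5) + 3*exp(2*I*pi/5))*conj(1) + 1*(3 + 2*exp(-2*I*pi/5) + 3*exp(-4*I*pi/5) + exp(4*I*pi/5))*conj(1)]
      = (1/5)[(9) + (3 + exp(-4*I*pi/5) + 3*exp(4*I*pi/5) + 2*exp(2*I*pi/5)) + (3 + 3*exp(-2*I*pi/5) + exp(2*I*pi/5) + 2*exp(4*I*pi/5)) + (3 + 2*exp(-4*I*pi/5) + exp(-2*I*pi/5) + 3*exp(2*I*pi/5)) + (3 + 2*exp(-2*I*pi/5) + 3*exp(-4*I*pi/5) + exp(4*I*pi/5))] = 15/5 = 3
  <chi_rho, chi_1> = (1/5)[1*(9)*conj(1) + 1*(3 + exp(-4*I*pi/5) + 3*exp(4*I*pi/5) + 2*exp(2*I*pi/5))*conj(exp(2*I*pi/5)) + 1*(3 + 3*exp(-2*I*pi/5) + exp(2*I*pi/5) + 2*exp(4*I*pi/5))*conj(exp(4*I*pi/5)) + 1*(3 + 2*exp(-4*I*pi/5) + exp(-2*I*pi/5) + 3*exp(2*I*pi/5))*conj(exp(-4*I*pi/5)) + 1*(3 + 2*exp(-2*I*pi/5) + 3*exp(-4*I*pi/5) + exp(4*I*pi/5))*conj(exp(-2*I*pi/5))]
      = (1/5)[(9) + (2 + 3*exp(-2*I*pi/5) + exp(4*I*pi/5) + 3*exp(2*I*pi/5)) + (2 + 3*exp(-4*I*pi/5) + exp(-2*I*pi/5) + 3*exp(4*I*pi/5)) + (2 + 3*exp(-4*I*pi/5) + exp(2*I*pi/5) + 3*exp(4*I*pi/5)) + (2 + 3*exp(-2*I*pi/5) + exp(-4*I*pi/5) + 3*exp(2*I*pi/5))] = 10/5 = 2
  <chi_rho, chi_2> = (1/5)[1*(9)*conj(1) + 1*(3 + exp(-4*I*pi/5) + 3*exp(4*I*pi/5) + 2*exp(2*I*pi/5))*conj(exp(4*I*pi/5)) + 1*(3 + 3*exp(-2*I*pi/5) + exp(2*I*pi/5) + 2*exp(4*I*pi/5))*conj(exp(-2*I*pi/5)) + 1*(3 + 2*exp(-4*I*pi/5) + exp(-2*I*pi/5) + 3*exp(2*I*pi/5))*conj(exp(2*I*pi/5)) + 1*(3 + 2*exp(-2*I*pi/5) + 3*exp(-4*I*pi/5) + exp(4*I*pi/5))*conj(exp(-4*I*pi/5))]
      = (1/5)[(9) + (3 + 2*exp(-2*I*pi/5) + 3*exp(-4*I*pi/5) + exp(2*I*pi/5)) + (3 + 2*exp(-4*I*pi/5) + exp(4*I*pi/5) + 3*exp(2*I*pi/5)) + (3 + 3*exp(-2*I*pi/5) + exp(-4*I*pi/5) + 2*exp(4*I*pi/5)) + (3 + exp(-2*I*pi/5) + 3*exp(4*I*pi/5) + 2*exp(2*I*pi/5))] = 15/5 = 3
  <chi_rho, chi_3> = (1/5)[1*(9)*conj(1) + 1*(3 + exp(-4*I*pi/5) + 3*exp(4*I*pi/5) + 2*exp(2*I*pi/5))*conj(exp(-4*I*pi/5)) + 1*(3 + 3*exp(-2*I*pi/5) + exp(2*I*pi/5) + 2*exp(4*I*pi/5))*conj(exp(2*I*pi/5)) + 1*(3 + 2*exp(-4*I*pi/5) + exp(-2*I*pi/5) + 3*exp(2*I*pi/5))*conj(exp(-2*I*pi/5)) + 1*(3 + 2*exp(-2*I*pi/5) + 3*exp(-4*I*pi/5) + exp(4*I*pi/5))*conj(exp(4*I*pi/5))]
      = (1/5)[(9) + (1 + 3*exp(-2*I*pi/5) + 2*exp(-4*I*pi/5) + 3*exp(4*I*pi/5)) + (1 + 3*exp(-2*I*pi/5) + 3*exp(-4*I*pi/5) + 2*exp(2*I*pi/5)) + (1 + 2*exp(-2*I*pi/5) + 3*exp(4*I*pi/5) + 3*exp(2*I*pi/5)) + (1 + 3*exp(-4*I*pi/5) + 2*exp(4*I*pi/5) + 3*exp(2*I*pi/5))] = 5/5 = 1
  <chi_rho, chi_4> = (1/5)[1*(9)*conj(1) + 1*(3 + exp(-4*I*pi/5) + 3*exp(4*I*pi/5) + 2*exp(2*I*pi/5))*conj(exp(-2*I*pi/5)) + 1*(3 + 3*exp(-2*I*pi/5) + exp(2*I*pi/5) + 2*exp(4*I*pi/5))*conj(exp(-4*I*pi/5)) + 1*(3 + 2*exp(-4*I*pi/5) + exp(-2*I*pi/5) + 3*exp(2*I*pi/5))*conj(exp(4*I*pi/5)) + 1*(3 + 2*exp(-2*I*pi/5) + 3*exp(-4*I*pi/5) + exp(4*I*pi/5))*conj(exp(2*I*pi/5))]
      = (1/5)[(9) + (3*exp(-4*I*pi/5) + exp(-2*I*pi/5) + 2*exp(4*I*pi/5) + 3*exp(2*I*pi/5)) + (2*exp(-2*I*pi/5) + exp(-4*I*pi/5) + 3*exp(4*I*pi/5) + 3*exp(2*I*pi/5)) + (3*exp(-2*I*pi/5) + 3*exp(-4*I*pi/5) + exp(4*I*pi/5) + 2*exp(2*I*pi/5)) + (3*exp(-2*I*pi/5) + 2*exp(-4*I*pi/5) + exp(2*I*pi/5) + 3*exp(4*I*pi/5))] = 0/5 = 0
(Exp terms are combined using exp(i*s)*conj(exp(i*t)) = exp(i*(s-t)), and sums of them are collapsed using the identity that for every m > 1 the m distinct m-th roots of unity sum to 0, e.g. 1 + exp(2*I*pi/3) + exp(-2*I*pi/3) = 0.)
Dimension check: dim(rho) = sum (mult * dim) = 3*1 + 2*1 + 3*1 + 1*1 + 0*1 = 9 = chi_rho(e) = 9.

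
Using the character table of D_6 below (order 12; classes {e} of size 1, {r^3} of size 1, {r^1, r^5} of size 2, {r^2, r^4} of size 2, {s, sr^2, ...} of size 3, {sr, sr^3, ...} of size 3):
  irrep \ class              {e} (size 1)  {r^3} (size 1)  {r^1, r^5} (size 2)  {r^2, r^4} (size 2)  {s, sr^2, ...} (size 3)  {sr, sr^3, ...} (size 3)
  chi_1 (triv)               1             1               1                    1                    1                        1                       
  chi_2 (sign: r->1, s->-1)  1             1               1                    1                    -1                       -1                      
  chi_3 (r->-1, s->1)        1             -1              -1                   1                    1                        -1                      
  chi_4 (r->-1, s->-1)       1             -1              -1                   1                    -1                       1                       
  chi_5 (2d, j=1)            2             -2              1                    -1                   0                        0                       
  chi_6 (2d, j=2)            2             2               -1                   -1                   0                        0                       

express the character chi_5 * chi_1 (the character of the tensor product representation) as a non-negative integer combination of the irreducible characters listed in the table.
chi_5 tensor chi_1 = chi_5 (all other irreducibles have multiplicity 0).

Details: The character of a tensor product is the pointwise product (chi_5 * chi_1)(C) = chi_5(C) * chi_1(C):
  {e}: (2)*(1), {r^3}: (-2)*(1), {r^1, r^5}: (1)*(1), {r^2, r^4}: (-1)*(1), {s, sr^2, ...}: (0)*(1), {sr, sr^3, ...}: (0)*(1)
so (chi_5 * chi_1) takes values
  {e} -> 2, {r^3} -> -2, {r^1, r^5} -> 1, {r^2, r^4} -> -1, {s, sr^2, ...} -> 0, {sr, sr^3, ...} -> 0.
Now take the inner product of this character with each irreducible chi from the table, <chi_5*chi_1, chi> = (1/12) sum_C |C| (chi_5*chi_1)(C) conj(chi(C)):
  <chi_5*chi_1, chi_1> = (1/12)[1*(2)*conj(1) + 1*(-2)*conj(1) + 2*(1)*conj(1) + 2*(-1)*conj(1) + 3*(0)*conj(1) + 3*(0)*conj(1)]
      = (1/12)[(2) + (-2) + (2) + (-2) + (0) + (0)] = 0/12 = 0
  <chi_5*chi_1, chi_2> = (1/12)[1*(2)*conj(1) + 1*(-2)*conj(1) + 2*(1)*conj(1) + 2*(-1)*conj(1) + 3*(0)*conj(-1) + 3*(0)*conj(-1)]
      = (1/12)[(2) + (-2) + (2) + (-2) + (0) + (0)] = 0/12 = 0
  <chi_5*chi_1, chi_3> = (1/12)[1*(2)*conj(1) + 1*(-2)*conj(-1) + 2*(1)*conj(-1) + 2*(-1)*conj(1) + 3*(0)*conj(1) + 3*(0)*conj(-1)]
      = (1/12)[(2) + (2) + (-2) + (-2) + (0) + (0)] = 0/12 = 0
  <chi_5*chi_1, chi_4> = (1/12)[1*(2)*conj(1) + 1*(-2)*conj(-1) + 2*(1)*conj(-1) + 2*(-1)*conj(1) + 3*(0)*conj(-1) + 3*(0)*conj(1)]
      = (1/12)[(2) + (2) + (-2) + (-2) + (0) + (0)] = 0/12 = 0
  <chi_5*chi_1, chi_5> = (1/12)[1*(2)*conj(2) + 1*(-2)*conj(-2) + 2*(1)*conj(1) + 2*(-1)*conj(-1) + 3*(0)*conj(0) + 3*(0)*conj(0)]
      = (1/12)[(4) + (4) + (2) + (2) + (0) + (0)] = 12/12 = 1
  <chi_5*chi_1, chi_6> = (1/12)[1*(2)*conj(2) + 1*(-2)*conj(2) + 2*(1)*conj(-1) + 2*(-1)*conj(-1) + 3*(0)*conj(0) + 3*(0)*conj(0)]
      = (1/12)[(4) + (-4) + (-2) + (2) + (0) + (0)] = 0/12 = 0
Hence the multiplicities are chi_5: 1. Dimension check: dim(chi_5)*dim(chi_1) = 2*1 = 2 and sum (mult * dim) = 1*2 = 2.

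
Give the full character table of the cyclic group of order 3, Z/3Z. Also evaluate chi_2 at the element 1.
Character table of Z/3Z (irreps indexed chi_0,...,chi_2 with chi_k(m) = zeta_3^(k*m), zeta_3 = exp(2*pi*i/3)):
  irrep \ class  {0} (size 1)  {1} (size 1)    {2} (size 1)  
  chi_0          1             1               1             
  chi_1          1             exp(2*I*pi/3)   exp(-2*I*pi/3)
  chi_2          1             exp(-2*I*pi/3)  exp(2*I*pi/3) 

Spot check: chi_2(1) = zeta_3^(2*1) = zeta_3^2 = exp(-2*I*pi/3).

Details: Z/3Z is abelian, so all 3 irreducible complex representations are 1-dimensional. They are given by chi_k(m) = zeta_3^(k*m) for k = 0,...,2. Row orthogonality: sum_m chi_k(m) conj(chi_l(m)) = 3 * [k = l].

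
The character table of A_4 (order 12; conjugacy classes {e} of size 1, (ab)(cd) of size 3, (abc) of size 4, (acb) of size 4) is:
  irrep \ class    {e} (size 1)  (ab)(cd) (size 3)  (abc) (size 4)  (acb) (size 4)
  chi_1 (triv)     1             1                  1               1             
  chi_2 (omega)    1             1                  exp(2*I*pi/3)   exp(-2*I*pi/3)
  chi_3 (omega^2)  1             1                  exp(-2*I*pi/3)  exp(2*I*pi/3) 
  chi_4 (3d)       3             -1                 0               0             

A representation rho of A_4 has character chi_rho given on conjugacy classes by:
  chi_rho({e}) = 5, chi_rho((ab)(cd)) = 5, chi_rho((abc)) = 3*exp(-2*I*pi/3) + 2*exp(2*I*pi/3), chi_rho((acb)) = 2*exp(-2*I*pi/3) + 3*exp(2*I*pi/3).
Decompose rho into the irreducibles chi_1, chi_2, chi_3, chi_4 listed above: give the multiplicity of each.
Multiplicities: chi_1: 0, chi_2: 2, chi_3: 3, chi_4: 0.

Argument: Use <chi_rho, chi> = (1/|G|) sum_C |C| * chi_rho(C) * conj(chi(C)) with |G| = 12 for each irreducible chi in the table:
  <chi_rho, chi_1> = (1/12)[1*(5)*conj(1) + 3*(5)*conj(1) + 4*(3*exp(-2*I*pi/3) + 2*exp(2*I*pi/3))*conj(1) + 4*(2*exp(-2*I*pi/3) + 3*exp(2*I*pi/3))*conj(1)]
      = (1/12)[(5) + (15) + (12*exp(-2*I*pi/3) + 8*exp(2*I*pi/3)) + (8*exp(-2*I*pi/3) + 12*exp(2*I*pi/3))] = 0/12 = 0
  <chi_rho, chi_2> = (1/12)[1*(5)*conj(1) + 3*(5)*conj(1) + 4*(3*exp(-2*I*pi/3) + 2*exp(2*I*pi/3))*conj(exp(2*I*pi/3)) + 4*(2*exp(-2*I*pi/3) + 3*exp(2*I*pi/3))*conj(exp(-2*I*pi/3))]
      = (1/12)[(5) + (15) + (8 + 12*exp(2*I*pi/3)) + (8 + 12*exp(-2*I*pi/3))] = 24/12 = 2
  <chi_rho, chi_3> = (1/12)[1*(5)*conj(1) + 3*(5)*conj(1) + 4*(3*exp(-2*I*pi/3) + 2*exp(2*I*pi/3))*conj(exp(-2*I*pi/3)) + 4*(2*exp(-2*I*pi/3) + 3*exp(2*I*pi/3))*conj(exp(2*I*pi/3))]
      = (1/12)[(5) + (15) + (12 + 8*exp(-2*I*pi/3)) + (12 + 8*exp(2*I*pi/3))] = 36/12 = 3
  <chi_rho, chi_4> = (1/12)[1*(5)*conj(3) + 3*(5)*conj(-1) + 4*(3*exp(-2*I*pi/3) + 2*exp(2*I*pi/3))*conj(0) + 4*(2*exp(-2*I*pi/3) + 3*exp(2*I*pi/3))*conj(0)]
      = (1/12)[(15) + (-15) + (0) + (0)] = 0/12 = 0
(Exp terms are combined using exp(i*s)*conj(exp(i*t)) = exp(i*(s-t)), and sums of them are collapsed using the identity that for every m > 1 the m distinct m-th roots of unity sum to 0, e.g. 1 + exp(2*I*pi/3) + exp(-2*I*pi/3) = 0.)
Dimension check: dim(rho) = sum (mult * dim) = 0*1 + 2*1 + 3*1 + 0*3 = 5 = chi_rho(e) = 5.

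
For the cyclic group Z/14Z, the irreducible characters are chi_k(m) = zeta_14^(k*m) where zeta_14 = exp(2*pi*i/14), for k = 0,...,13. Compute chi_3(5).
chi_3(5) = zeta_14^15 = exp(I*pi/7)

Justification: chi_3(5) = zeta_14^(3*5) = zeta_14^15. Since zeta_14^14 = 1, this equals zeta_14^1 = exp(2*pi*i*1/14) = exp(I*pi/7).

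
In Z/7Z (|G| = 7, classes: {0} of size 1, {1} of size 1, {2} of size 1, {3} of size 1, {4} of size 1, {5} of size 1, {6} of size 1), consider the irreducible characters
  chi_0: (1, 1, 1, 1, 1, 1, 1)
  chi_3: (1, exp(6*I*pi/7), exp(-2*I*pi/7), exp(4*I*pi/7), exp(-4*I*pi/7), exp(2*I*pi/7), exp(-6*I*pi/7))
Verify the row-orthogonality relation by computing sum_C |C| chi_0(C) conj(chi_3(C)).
Sum = 0; so <chi_0, chi_3> = 0 (distinct irreducibles are orthogonal).

Reasoning: Compute term by term over conjugacy classes (|C| * chi_0(C) * conj(chi_3(C))):
  1*(1)*conj(1) + 1*(1)*conj(exp(6*I*pi/7)) + 1*(1)*conj(exp(-2*I*pi/7)) + 1*(1)*conj(exp(4*I*pi/7)) + 1*(1)*conj(exp(-4*I*pi/7)) + 1*(1)*conj(exp(2*I*pi/7)) + 1*(1)*conj(exp(-6*I*pi/7))
  = (1) + (exp(-6*I*pi/7)) + (exp(2*I*pi/7)) + (exp(-4*I*pi/7)) + (exp(4*I*pi/7)) + (exp(-2*I*pi/7)) + (exp(6*I*pi/7))
  = 0.
(Exp terms are combined using exp(i*s)*conj(exp(i*t)) = exp(i*(s-t)), and sums of them are collapsed using the identity that for every m > 1 the m distinct m-th roots of unity sum to 0, e.g. 1 + exp(2*I*pi/3) + exp(-2*I*pi/3) = 0.)
Dividing by |G| = 7 gives 0/7 = 0, matching the row-orthogonality relation <chi_0, chi_3> = [chi_0 = chi_3].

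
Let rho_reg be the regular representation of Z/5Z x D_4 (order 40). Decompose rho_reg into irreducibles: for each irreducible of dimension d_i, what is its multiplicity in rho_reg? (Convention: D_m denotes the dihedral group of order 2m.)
Each irreducible V_i of dimension d_i appears with multiplicity d_i, i.e. rho_reg = (direct sum over all irreducibles V_i) d_i V_i. The irreducible dimensions for Z/5Z x D_4 are 1, 1, 1, 1, 1, 1, 1, 1, 1, 1, 1, 1, 1, 1, 1, 1, 1, 1, 1, 1, 2, 2, 2, 2, 2: 20 irreducibles of dimension 1, each with multiplicity 1; 5 irreducibles of dimension 2, each with multiplicity 2. Total dimension 20*1*1 + 5*2*2 = 40 = |G|.

Explanation: General theorem: in the regular representation of a finite group G, each irreducible appears with multiplicity equal to its dimension. Check: dim(rho_reg) = sum d_i^2 = 1 + 1 + 1 + 1 + 1 + 1 + 1 + 1 + 1 + 1 + 1 + 1 + 1 + 1 + 1 + 1 + 1 + 1 + 1 + 1 + 4 + 4 + 4 + 4 + 4 = 40 = |G|.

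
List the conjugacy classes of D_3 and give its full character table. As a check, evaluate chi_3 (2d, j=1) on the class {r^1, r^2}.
Conjugacy classes: {e} of size 1, {r^1, r^2} of size 2, {s, sr, ..., sr^2} of size 3.
Character table:
  irrep \ class              {e} (size 1)  {r^1, r^2} (size 2)  {s, sr, ..., sr^2} (size 3)
  chi_1 (triv)               1             1                    1                          
  chi_2 (sign: r->1, s->-1)  1             1                    -1                         
  chi_3 (2d, j=1)            2             -1                   0                          

Spot check: chi_3 (2d, j=1) on {r^1, r^2} = -1.

D_3 has order 2*3 = 6 with 3 conjugacy classes, hence 3 irreducibles. Sum of squared dims 1 + 1 + 4 = 6 = |G|. Linear characters come from the abelianisation; the 2-dimensional irreps have character r^k -> 2*cos(2*pi*j*k/3), reflections -> 0.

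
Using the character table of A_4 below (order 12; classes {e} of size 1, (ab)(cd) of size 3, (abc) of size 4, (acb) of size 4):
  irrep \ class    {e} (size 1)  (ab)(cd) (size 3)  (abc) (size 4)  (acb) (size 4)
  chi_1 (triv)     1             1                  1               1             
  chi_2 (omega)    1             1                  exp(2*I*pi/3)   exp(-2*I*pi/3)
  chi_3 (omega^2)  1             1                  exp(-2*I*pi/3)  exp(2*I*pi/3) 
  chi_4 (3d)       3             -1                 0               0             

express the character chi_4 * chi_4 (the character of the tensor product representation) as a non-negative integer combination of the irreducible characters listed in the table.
chi_4 tensor chi_4 = chi_1 + chi_2 + chi_3 + 2*chi_4 (all other irreducibles have multiplicity 0).

Explanation: The character of a tensor product is the pointwise product (chi_4 * chi_4)(C) = chi_4(C) * chi_4(C):
  {e}: (3)*(3), (ab)(cd): (-1)*(-1), (abc): (0)*(0), (acb): (0)*(0)
so (chi_4 * chi_4) takes values
  {e} -> 9, (ab)(cd) -> 1, (abc) -> 0, (acb) -> 0.
Now take the inner product of this character with each irreducible chi from the table, <chi_4*chi_4, chi> = (1/12) sum_C |C| (chi_4*chi_4)(C) conj(chi(C)):
  <chi_4*chi_4, chi_1> = (1/12)[1*(9)*conj(1) + 3*(1)*conj(1) + 4*(0)*conj(1) + 4*(0)*conj(1)]
      = (1/12)[(9) + (3) + (0) + (0)] = 12/12 = 1
  <chi_4*chi_4, chi_2> = (1/12)[1*(9)*conj(1) + 3*(1)*conj(1) + 4*(0)*conj(exp(2*I*pi/3)) + 4*(0)*conj(exp(-2*I*pi/3))]
      = (1/12)[(9) + (3) + (0) + (0)] = 12/12 = 1
  <chi_4*chi_4, chi_3> = (1/12)[1*(9)*conj(1) + 3*(1)*conj(1) + 4*(0)*conj(exp(-2*I*pi/3)) + 4*(0)*conj(exp(2*I*pi/3))]
      = (1/12)[(9) + (3) + (0) + (0)] = 12/12 = 1
  <chi_4*chi_4, chi_4> = (1/12)[1*(9)*conj(3) + 3*(1)*conj(-1) + 4*(0)*conj(0) + 4*(0)*conj(0)]
      = (1/12)[(27) + (-3) + (0) + (0)] = 24/12 = 2
(Exp terms are combined using exp(i*s)*conj(exp(i*t)) = exp(i*(s-t)), and sums of them are collapsed using the identity that for every m > 1 the m distinct m-th roots of unity sum to 0, e.g. 1 + exp(2*I*pi/3) + exp(-2*I*pi/3) = 0.)
Hence the multiplicities are chi_1: 1, chi_2: 1, chi_3: 1, chi_4: 2. Dimension check: dim(chi_4)*dim(chi_4) = 3*3 = 9 and sum (mult * dim) = 1*1 + 1*1 + 1*1 + 2*3 = 9.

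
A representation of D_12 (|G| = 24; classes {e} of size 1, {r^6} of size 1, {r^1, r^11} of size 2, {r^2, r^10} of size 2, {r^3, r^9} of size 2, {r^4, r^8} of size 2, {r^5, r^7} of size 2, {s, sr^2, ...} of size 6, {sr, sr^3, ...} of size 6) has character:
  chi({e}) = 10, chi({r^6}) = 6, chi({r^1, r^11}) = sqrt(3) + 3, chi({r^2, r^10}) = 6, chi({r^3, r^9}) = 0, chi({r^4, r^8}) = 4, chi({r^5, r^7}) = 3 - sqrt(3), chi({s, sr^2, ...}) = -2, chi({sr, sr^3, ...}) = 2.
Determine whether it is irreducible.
Not irreducible (reducible): <chi, chi> = 14 > 1.

Proof sketch: <chi, chi> = (1/|G|) sum_C |C| * |chi(C)|^2 = (1/24)[1*|10|^2 + 1*|6|^2 + 2*|sqrt(3) + 3|^2 + 2*|6|^2 + 2*|0|^2 + 2*|4|^2 + 2*|3 - sqrt(3)|^2 + 6*|-2|^2 + 6*|2|^2]
  = (1/24)[(100) + (36) + (12*sqrt(3) + 24) + (72) + (0) + (32) + (24 - 12*sqrt(3)) + (24) + (24)] = 336/24 = 14.
A character is irreducible iff <chi, chi> = 1, so this representation is reducible.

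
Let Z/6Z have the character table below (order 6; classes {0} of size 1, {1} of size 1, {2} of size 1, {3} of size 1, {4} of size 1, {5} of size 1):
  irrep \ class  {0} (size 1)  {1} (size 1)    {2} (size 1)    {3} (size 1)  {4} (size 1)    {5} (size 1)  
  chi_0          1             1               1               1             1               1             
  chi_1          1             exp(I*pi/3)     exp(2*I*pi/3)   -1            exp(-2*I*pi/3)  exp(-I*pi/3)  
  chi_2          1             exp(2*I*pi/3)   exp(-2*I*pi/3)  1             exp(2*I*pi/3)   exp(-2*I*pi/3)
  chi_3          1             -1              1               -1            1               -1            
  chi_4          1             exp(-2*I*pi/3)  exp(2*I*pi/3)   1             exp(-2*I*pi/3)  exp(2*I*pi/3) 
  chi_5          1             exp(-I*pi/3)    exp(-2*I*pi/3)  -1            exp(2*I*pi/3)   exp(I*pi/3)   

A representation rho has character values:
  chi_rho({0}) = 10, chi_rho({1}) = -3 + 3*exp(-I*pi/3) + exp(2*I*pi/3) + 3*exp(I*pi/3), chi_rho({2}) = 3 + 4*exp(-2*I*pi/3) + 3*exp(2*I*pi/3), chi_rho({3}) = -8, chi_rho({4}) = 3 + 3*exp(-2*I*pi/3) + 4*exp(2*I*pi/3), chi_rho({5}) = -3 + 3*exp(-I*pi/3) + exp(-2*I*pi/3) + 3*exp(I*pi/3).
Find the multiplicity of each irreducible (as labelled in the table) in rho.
Multiplicities: chi_0: 0, chi_1: 3, chi_2: 1, chi_3: 3, chi_4: 0, chi_5: 3.

Justification: Use <chi_rho, chi> = (1/|G|) sum_C |C| * chi_rho(C) * conj(chi(C)) with |G| = 6 for each irreducible chi in the table:
  <chi_rho, chi_0> = (1/6)[1*(10)*conj(1) + 1*(-3 + 3*exp(-I*pi/3) + exp(2*I*pi/3) + 3*exp(I*pi/3))*conj(1) + 1*(3 + 4*exp(-2*I*pi/3) + 3*exp(2*I*pi/3))*conj(1) + 1*(-8)*conj(1) + 1*(3 + 3*exp(-2*I*pi/3) + 4*exp(2*I*pi/3))*conj(1) + 1*(-3 + 3*exp(-I*pi/3) + exp(-2*I*pi/3) + 3*exp(I*pi/3))*conj(1)]
      = (1/6)[(10) + (-3 + 3*exp(-I*pi/3) + exp(2*I*pi/3) + 3*exp(I*pi/3)) + (3 + 4*exp(-2*I*pi/3) + 3*exp(2*I*pi/3)) + (-8) + (3 + 3*exp(-2*I*pi/3) + 4*exp(2*I*pi/3)) + (-3 + 3*exp(-I*pi/3) + exp(-2*I*pi/3) + 3*exp(I*pi/3))] = 0/6 = 0
  <chi_rho, chi_1> = (1/6)[1*(10)*conj(1) + 1*(-3 + 3*exp(-I*pi/3) + exp(2*I*pi/3) + 3*exp(I*pi/3))*conj(exp(I*pi/3)) + 1*(3 + 4*exp(-2*I*pi/3) + 3*exp(2*I*pi/3))*conj(exp(2*I*pi/3)) + 1*(-8)*conj(-1) + 1*(3 + 3*exp(-2*I*pi/3) + 4*exp(2*I*pi/3))*conj(exp(-2*I*pi/3)) + 1*(-3 + 3*exp(-I*pi/3) + exp(-2*I*pi/3) + 3*exp(I*pi/3))*conj(exp(-I*pi/3))]
      = (1/6)[(10) + (3 + 3*exp(-2*I*pi/3) + exp(I*pi/3) - 3*exp(-I*pi/3)) + (3 + 3*exp(-2*I*pi/3) + 4*exp(2*I*pi/3)) + (8) + (3 + 4*exp(-2*I*pi/3) + 3*exp(2*I*pi/3)) + (3 - 3*exp(I*pi/3) + exp(-I*pi/3) + 3*exp(2*I*pi/3))] = 18/6 = 3
  <chi_rho, chi_2> = (1/6)[1*(10)*conj(1) + 1*(-3 + 3*exp(-I*pi/3) + exp(2*I*pi/3) + 3*exp(I*pi/3))*conj(exp(2*I*pi/3)) + 1*(3 + 4*exp(-2*I*pi/3) + 3*exp(2*I*pi/3))*conj(exp(-2*I*pi/3)) + 1*(-8)*conj(1) + 1*(3 + 3*exp(-2*I*pi/3) + 4*exp(2*I*pi/3))*conj(exp(2*I*pi/3)) + 1*(-3 + 3*exp(-I*pi/3) + exp(-2*I*pi/3) + 3*exp(I*pi/3))*conj(exp(-2*I*pi/3))]
      = (1/6)[(10) + (1) + (1) + (-8) + (1) + (1)] = 6/6 = 1
  <chi_rho, chi_3> = (1/6)[1*(10)*conj(1) + 1*(-3 + 3*exp(-I*pi/3) + exp(2*I*pi/3) + 3*exp(I*pi/3))*conj(-1) + 1*(3 + 4*exp(-2*I*pi/3) + 3*exp(2*I*pi/3))*conj(1) + 1*(-8)*conj(-1) + 1*(3 + 3*exp(-2*I*pi/3) + 4*exp(2*I*pi/3))*conj(1) + 1*(-3 + 3*exp(-I*pi/3) + exp(-2*I*pi/3) + 3*exp(I*pi/3))*conj(-1)]
      = (1/6)[(10) + (3 - 3*exp(I*pi/3) - exp(2*I*pi/3) - 3*exp(-I*pi/3)) + (3 + 4*exp(-2*I*pi/3) + 3*exp(2*I*pi/3)) + (8) + (3 + 3*exp(-2*I*pi/3) + 4*exp(2*I*pi/3)) + (3 - 3*exp(I*pi/3) - exp(-2*I*pi/3) - 3*exp(-I*pi/3))] = 18/6 = 3
  <chi_rho, chi_4> = (1/6)[1*(10)*conj(1) + 1*(-3 + 3*exp(-I*pi/3) + exp(2*I*pi/3) + 3*exp(I*pi/3))*conj(exp(-2*I*pi/3)) + 1*(3 + 4*exp(-2*I*pi/3) + 3*exp(2*I*pi/3))*conj(exp(2*I*pi/3)) + 1*(-8)*conj(1) + 1*(3 + 3*exp(-2*I*pi/3) + 4*exp(2*I*pi/3))*conj(exp(-2*I*pi/3)) + 1*(-3 + 3*exp(-I*pi/3) + exp(-2*I*pi/3) + 3*exp(I*pi/3))*conj(exp(2*I*pi/3))]
      = (1/6)[(10) + (-3 - 3*exp(2*I*pi/3) + exp(-2*I*pi/3) + 3*exp(I*pi/3)) + (3 + 3*exp(-2*I*pi/3) + 4*exp(2*I*pi/3)) + (-8) + (3 + 4*exp(-2*I*pi/3) + 3*exp(2*I*pi/3)) + (-3 + 3*exp(-I*pi/3) + exp(2*I*pi/3) - 3*exp(-2*I*pi/3))] = 0/6 = 0
  <chi_rho, chi_5> = (1/6)[1*(10)*conj(1) + 1*(-3 + 3*exp(-I*pi/3) + exp(2*I*pi/3) + 3*exp(I*pi/3))*conj(exp(-I*pi/3)) + 1*(3 + 4*exp(-2*I*pi/3) + 3*exp(2*I*pi/3))*conj(exp(-2*I*pi/3)) + 1*(-8)*conj(-1) + 1*(3 + 3*exp(-2*I*pi/3) + 4*exp(2*I*pi/3))*conj(exp(2*I*pi/3)) + 1*(-3 + 3*exp(-I*pi/3) + exp(-2*I*pi/3) + 3*exp(I*pi/3))*conj(exp(I*pi/3))]
      = (1/6)[(10) + (-1) + (1) + (8) + (1) + (-1)] = 18/6 = 3
(Exp terms are combined using exp(i*s)*conj(exp(i*t)) = exp(i*(s-t)), and sums of them are collapsed using the identity that for every m > 1 the m distinct m-th roots of unity sum to 0, e.g. 1 + exp(2*I*pi/3) + exp(-2*I*pi/3) = 0.)
Dimension check: dim(rho) = sum (mult * dim) = 0*1 + 3*1 + 1*1 + 3*1 + 0*1 + 3*1 = 10 = chi_rho(e) = 10.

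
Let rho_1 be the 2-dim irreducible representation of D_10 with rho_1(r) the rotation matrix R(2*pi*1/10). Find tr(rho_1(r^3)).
chi_{rho_1}(r^3) = 2*cos(2*pi*1*3/10) = 1/2 - sqrt(5)/2

Why: rho_1(r^3) is rotation by angle 2*pi*1*3/10, whose trace is 2*cos(2*pi*1*3/10) = 1/2 - sqrt(5)/2.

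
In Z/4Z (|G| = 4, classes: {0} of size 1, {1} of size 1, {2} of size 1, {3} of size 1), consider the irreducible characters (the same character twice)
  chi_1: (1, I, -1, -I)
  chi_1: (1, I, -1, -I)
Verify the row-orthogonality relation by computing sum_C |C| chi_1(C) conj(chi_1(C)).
Sum = 4 = |G| = 4; so <chi_1, chi_1> = 1 (norm-1 confirms irreducibility).

Reasoning: Compute term by term over conjugacy classes (|C| * chi_1(C) * conj(chi_1(C))):
  1*(1)*conj(1) + 1*(I)*conj(I) + 1*(-1)*conj(-1) + 1*(-I)*conj(-I)
  = (1) + (1) + (1) + (1)
  = 4.
(Exp terms are combined using exp(i*s)*conj(exp(i*t)) = exp(i*(s-t)), and sums of them are collapsed using the identity that for every m > 1 the m distinct m-th roots of unity sum to 0, e.g. 1 + exp(2*I*pi/3) + exp(-2*I*pi/3) = 0.)
Dividing by |G| = 4 gives 4/4 = 1, matching the row-orthogonality relation <chi_1, chi_1> = [chi_1 = chi_1].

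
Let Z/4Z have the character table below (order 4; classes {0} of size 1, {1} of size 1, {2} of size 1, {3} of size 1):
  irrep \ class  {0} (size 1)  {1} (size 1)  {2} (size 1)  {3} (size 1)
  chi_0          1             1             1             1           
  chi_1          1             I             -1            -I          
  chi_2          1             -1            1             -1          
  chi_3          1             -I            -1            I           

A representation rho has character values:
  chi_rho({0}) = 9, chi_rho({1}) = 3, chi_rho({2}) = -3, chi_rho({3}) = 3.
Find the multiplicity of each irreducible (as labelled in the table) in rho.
Multiplicities: chi_0: 3, chi_1: 3, chi_2: 0, chi_3: 3.

Use <chi_rho, chi> = (1/|G|) sum_C |C| * chi_rho(C) * conj(chi(C)) with |G| = 4 for each irreducible chi in the table:
  <chi_rho, chi_0> = (1/4)[1*(9)*conj(1) + 1*(3)*conj(1) + 1*(-3)*conj(1) + 1*(3)*conj(1)]
      = (1/4)[(9) + (3) + (-3) + (3)] = 12/4 = 3
  <chi_rho, chi_1> = (1/4)[1*(9)*conj(1) + 1*(3)*conj(I) + 1*(-3)*conj(-1) + 1*(3)*conj(-I)]
      = (1/4)[(9) + (-3*I) + (3) + (3*I)] = 12/4 = 3
  <chi_rho, chi_2> = (1/4)[1*(9)*conj(1) + 1*(3)*conj(-1) + 1*(-3)*conj(1) + 1*(3)*conj(-1)]
      = (1/4)[(9) + (-3) + (-3) + (-3)] = 0/4 = 0
  <chi_rho, chi_3> = (1/4)[1*(9)*conj(1) + 1*(3)*conj(-I) + 1*(-3)*conj(-1) + 1*(3)*conj(I)]
      = (1/4)[(9) + (3*I) + (3) + (-3*I)] = 12/4 = 3
(Exp terms are combined using exp(i*s)*conj(exp(i*t)) = exp(i*(s-t)), and sums of them are collapsed using the identity that for every m > 1 the m distinct m-th roots of unity sum to 0, e.g. 1 + exp(2*I*pi/3) + exp(-2*I*pi/3) = 0.)
Dimension check: dim(rho) = sum (mult * dim) = 3*1 + 3*1 + 0*1 + 3*1 = 9 = chi_rho(e) = 9.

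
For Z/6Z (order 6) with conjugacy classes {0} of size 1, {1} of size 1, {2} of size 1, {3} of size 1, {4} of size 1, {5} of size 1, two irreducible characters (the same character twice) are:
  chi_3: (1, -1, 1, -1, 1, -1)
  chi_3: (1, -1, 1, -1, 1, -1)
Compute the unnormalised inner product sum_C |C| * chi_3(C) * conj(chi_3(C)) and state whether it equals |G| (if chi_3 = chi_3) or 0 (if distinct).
Sum = 6 = |G| = 6; so <chi_3, chi_3> = 1 (norm-1 confirms irreducibility).

Derivation: Compute term by term over conjugacy classes (|C| * chi_3(C) * conj(chi_3(C))):
  1*(1)*conj(1) + 1*(-1)*conj(-1) + 1*(1)*conj(1) + 1*(-1)*conj(-1) + 1*(1)*conj(1) + 1*(-1)*conj(-1)
  = (1) + (1) + (1) + (1) + (1) + (1)
  = 6.
(Exp terms are combined using exp(i*s)*conj(exp(i*t)) = exp(i*(s-t)), and sums of them are collapsed using the identity that for every m > 1 the m distinct m-th roots of unity sum to 0, e.g. 1 + exp(2*I*pi/3) + exp(-2*I*pi/3) = 0.)
Dividing by |G| = 6 gives 6/6 = 1, matching the row-orthogonality relation <chi_3, chi_3> = [chi_3 = chi_3].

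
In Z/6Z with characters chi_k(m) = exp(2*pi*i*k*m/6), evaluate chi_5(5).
chi_5(5) = zeta_6^25 = exp(I*pi/3)

Why: chi_5(5) = zeta_6^(5*5) = zeta_6^25. Since zeta_6^6 = 1, this equals zeta_6^1 = exp(2*pi*i*1/6) = exp(I*pi/3).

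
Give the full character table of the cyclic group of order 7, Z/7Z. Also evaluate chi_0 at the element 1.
Character table of Z/7Z (irreps indexed chi_0,...,chi_6 with chi_k(m) = zeta_7^(k*m), zeta_7 = exp(2*pi*i/7)):
  irrep \ class  {0} (size 1)  {1} (size 1)    {2} (size 1)    {3} (size 1)    {4} (size 1)    {5} (size 1)    {6} (size 1)  
  chi_0          1             1               1               1               1               1               1             
  chi_1          1             exp(2*I*pi/7)   exp(4*I*pi/7)   exp(6*I*pi/7)   exp(-6*I*pi/7)  exp(-4*I*pi/7)  exp(-2*I*pi/7)
  chi_2          1             exp(4*I*pi/7)   exp(-6*I*pi/7)  exp(-2*I*pi/7)  exp(2*I*pi/7)   exp(6*I*pi/7)   exp(-4*I*pi/7)
  chi_3          1             exp(6*I*pi/7)   exp(-2*I*pi/7)  exp(4*I*pi/7)   exp(-4*I*pi/7)  exp(2*I*pi/7)   exp(-6*I*pi/7)
  chi_4          1             exp(-6*I*pi/7)  exp(2*I*pi/7)   exp(-4*I*pi/7)  exp(4*I*pi/7)   exp(-2*I*pi/7)  exp(6*I*pi/7) 
  chi_5          1             exp(-4*I*pi/7)  exp(6*I*pi/7)   exp(2*I*pi/7)   exp(-2*I*pi/7)  exp(-6*I*pi/7)  exp(4*I*pi/7) 
  chi_6          1             exp(-2*I*pi/7)  exp(-4*I*pi/7)  exp(-6*I*pi/7)  exp(6*I*pi/7)   exp(4*I*pi/7)   exp(2*I*pi/7) 

Spot check: chi_0(1) = zeta_7^(0*1) = zeta_7^0 = 1.

Justification: Z/7Z is abelian, so all 7 irreducible complex representations are 1-dimensional. They are given by chi_k(m) = zeta_7^(k*m) for k = 0,...,6. Row orthogonality: sum_m chi_k(m) conj(chi_l(m)) = 7 * [k = l].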